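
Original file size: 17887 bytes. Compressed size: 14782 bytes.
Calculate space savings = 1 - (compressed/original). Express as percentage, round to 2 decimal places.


ratio = compressed/original = 14782/17887 = 0.82641
savings = 1 - ratio = 1 - 0.82641 = 0.17359
as a percentage: 0.17359 * 100 = 17.36%

Space savings = 1 - 14782/17887 = 17.36%


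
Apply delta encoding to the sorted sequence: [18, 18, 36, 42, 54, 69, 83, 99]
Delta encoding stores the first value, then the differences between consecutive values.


First value: 18
Deltas:
  18 - 18 = 0
  36 - 18 = 18
  42 - 36 = 6
  54 - 42 = 12
  69 - 54 = 15
  83 - 69 = 14
  99 - 83 = 16


Delta encoded: [18, 0, 18, 6, 12, 15, 14, 16]


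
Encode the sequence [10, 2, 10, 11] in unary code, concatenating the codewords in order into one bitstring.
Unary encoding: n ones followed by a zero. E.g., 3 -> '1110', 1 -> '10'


Encode each number as n ones followed by a terminating 0:
  10 -> 11111111110 (11 bits)
  2 -> 110 (3 bits)
  10 -> 11111111110 (11 bits)
  11 -> 111111111110 (12 bits)
Total length = 11 + 3 + 11 + 12 = 37 bits.

Unary([10, 2, 10, 11]) = 1111111111011011111111110111111111110 (37 bits)


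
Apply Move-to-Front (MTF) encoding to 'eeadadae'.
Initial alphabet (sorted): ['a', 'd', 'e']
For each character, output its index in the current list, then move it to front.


MTF encoding:
'e': index 2 in ['a', 'd', 'e'] -> ['e', 'a', 'd']
'e': index 0 in ['e', 'a', 'd'] -> ['e', 'a', 'd']
'a': index 1 in ['e', 'a', 'd'] -> ['a', 'e', 'd']
'd': index 2 in ['a', 'e', 'd'] -> ['d', 'a', 'e']
'a': index 1 in ['d', 'a', 'e'] -> ['a', 'd', 'e']
'd': index 1 in ['a', 'd', 'e'] -> ['d', 'a', 'e']
'a': index 1 in ['d', 'a', 'e'] -> ['a', 'd', 'e']
'e': index 2 in ['a', 'd', 'e'] -> ['e', 'a', 'd']


Output: [2, 0, 1, 2, 1, 1, 1, 2]


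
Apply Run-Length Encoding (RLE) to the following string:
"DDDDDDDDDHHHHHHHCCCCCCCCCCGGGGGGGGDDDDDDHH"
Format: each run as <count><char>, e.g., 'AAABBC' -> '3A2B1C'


Scanning runs left to right:
  i=0: run of 'D' x 9 -> '9D'
  i=9: run of 'H' x 7 -> '7H'
  i=16: run of 'C' x 10 -> '10C'
  i=26: run of 'G' x 8 -> '8G'
  i=34: run of 'D' x 6 -> '6D'
  i=40: run of 'H' x 2 -> '2H'

RLE = 9D7H10C8G6D2H


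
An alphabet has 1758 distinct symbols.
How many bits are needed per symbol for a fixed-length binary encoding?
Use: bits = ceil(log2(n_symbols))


log2(1758) = 10.7797
Bracket: 2^10 = 1024 < 1758 <= 2^11 = 2048
So ceil(log2(1758)) = 11

bits = ceil(log2(1758)) = ceil(10.7797) = 11 bits


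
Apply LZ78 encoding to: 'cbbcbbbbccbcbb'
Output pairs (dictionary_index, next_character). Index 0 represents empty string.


LZ78 encoding steps:
Dictionary: {0: ''}
Step 1: w='' (idx 0), next='c' -> output (0, 'c'), add 'c' as idx 1
Step 2: w='' (idx 0), next='b' -> output (0, 'b'), add 'b' as idx 2
Step 3: w='b' (idx 2), next='c' -> output (2, 'c'), add 'bc' as idx 3
Step 4: w='b' (idx 2), next='b' -> output (2, 'b'), add 'bb' as idx 4
Step 5: w='bb' (idx 4), next='c' -> output (4, 'c'), add 'bbc' as idx 5
Step 6: w='c' (idx 1), next='b' -> output (1, 'b'), add 'cb' as idx 6
Step 7: w='cb' (idx 6), next='b' -> output (6, 'b'), add 'cbb' as idx 7


Encoded: [(0, 'c'), (0, 'b'), (2, 'c'), (2, 'b'), (4, 'c'), (1, 'b'), (6, 'b')]


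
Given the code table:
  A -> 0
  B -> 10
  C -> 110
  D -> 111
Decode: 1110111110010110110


Decoding:
111 -> D
0 -> A
111 -> D
110 -> C
0 -> A
10 -> B
110 -> C
110 -> C


Result: DADCABCC


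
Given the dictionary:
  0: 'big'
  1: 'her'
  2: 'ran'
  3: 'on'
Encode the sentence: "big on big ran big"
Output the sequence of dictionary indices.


Look up each word in the dictionary:
  'big' -> 0
  'on' -> 3
  'big' -> 0
  'ran' -> 2
  'big' -> 0

Encoded: [0, 3, 0, 2, 0]


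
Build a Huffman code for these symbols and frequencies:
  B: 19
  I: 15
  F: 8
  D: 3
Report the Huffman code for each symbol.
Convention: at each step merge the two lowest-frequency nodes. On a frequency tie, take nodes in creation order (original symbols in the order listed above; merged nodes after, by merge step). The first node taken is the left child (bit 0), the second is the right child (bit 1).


Huffman tree construction:
Step 1: Merge D(3) + F(8) = 11
Step 2: Merge (D+F)(11) + I(15) = 26
Step 3: Merge B(19) + ((D+F)+I)(26) = 45
Read each symbol's code off the tree from the root (left child = 0, right child = 1).

Codes:
  B: 0 (length 1)
  I: 11 (length 2)
  F: 101 (length 3)
  D: 100 (length 3)
Average code length: 82/45 = 1.8222 bits/symbol


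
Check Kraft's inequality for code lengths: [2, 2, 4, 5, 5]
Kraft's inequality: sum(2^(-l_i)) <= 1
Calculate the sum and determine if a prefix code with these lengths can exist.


Sum = 2^(-2) + 2^(-2) + 2^(-4) + 2^(-5) + 2^(-5)
    = 0.25 + 0.25 + 0.0625 + 0.03125 + 0.03125
    = 20/32 = 0.625
Since 0.625 <= 1, Kraft's inequality IS satisfied.
A prefix code with these lengths CAN exist.

Kraft sum = 0.625. Satisfied.


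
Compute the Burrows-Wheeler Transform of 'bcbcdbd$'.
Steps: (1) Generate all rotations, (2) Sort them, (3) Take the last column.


Rotations (sorted):
  0: $bcbcdbd -> last char: d
  1: bcbcdbd$ -> last char: $
  2: bcdbd$bc -> last char: c
  3: bd$bcbcd -> last char: d
  4: cbcdbd$b -> last char: b
  5: cdbd$bcb -> last char: b
  6: d$bcbcdb -> last char: b
  7: dbd$bcbc -> last char: c


BWT = d$cdbbbc


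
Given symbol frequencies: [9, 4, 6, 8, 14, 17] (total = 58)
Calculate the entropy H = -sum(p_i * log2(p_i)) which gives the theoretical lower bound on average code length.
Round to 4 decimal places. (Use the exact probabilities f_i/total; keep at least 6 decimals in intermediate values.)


Per-symbol terms -p_i * log2(p_i) with p_i = f_i/58:
  p = 9/58 = 0.155172: log2(p) = -2.688056, -p*log2(p) = 0.417112
  p = 4/58 = 0.068966: log2(p) = -3.857981, -p*log2(p) = 0.266068
  p = 6/58 = 0.103448: log2(p) = -3.273018, -p*log2(p) = 0.338588
  p = 8/58 = 0.137931: log2(p) = -2.857981, -p*log2(p) = 0.394204
  p = 14/58 = 0.241379: log2(p) = -2.050626, -p*log2(p) = 0.494979
  p = 17/58 = 0.293103: log2(p) = -1.770518, -p*log2(p) = 0.518945
H = 0.417112 + 0.266068 + 0.338588 + 0.394204 + 0.494979 + 0.518945 = 2.429896

H = 2.4299 bits/symbol


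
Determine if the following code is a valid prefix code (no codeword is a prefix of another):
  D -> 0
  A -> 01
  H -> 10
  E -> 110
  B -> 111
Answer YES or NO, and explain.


Checking each pair (does one codeword prefix another?):
  D='0' vs A='01': prefix -- VIOLATION

NO -- this is NOT a valid prefix code. D (0) is a prefix of A (01).


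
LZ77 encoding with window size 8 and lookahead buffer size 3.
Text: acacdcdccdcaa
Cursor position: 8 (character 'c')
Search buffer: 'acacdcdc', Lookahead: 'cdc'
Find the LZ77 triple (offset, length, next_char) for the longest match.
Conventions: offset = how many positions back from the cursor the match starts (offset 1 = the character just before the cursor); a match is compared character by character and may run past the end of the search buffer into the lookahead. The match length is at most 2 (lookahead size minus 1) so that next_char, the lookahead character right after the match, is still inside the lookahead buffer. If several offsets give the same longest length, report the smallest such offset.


Try each offset into the search buffer:
  offset=1 (pos 7, char 'c'): match length 1
  offset=2 (pos 6, char 'd'): match length 0
  offset=3 (pos 5, char 'c'): match length 2
  offset=4 (pos 4, char 'd'): match length 0
  offset=5 (pos 3, char 'c'): match length 2
  offset=6 (pos 2, char 'a'): match length 0
  offset=7 (pos 1, char 'c'): match length 1
  offset=8 (pos 0, char 'a'): match length 0
Longest match has length 2, found at offsets 3, 5; take the smallest, offset 3.
next_char = character at position 8 + 2 = 10 -> 'c'

Best match: offset=3, length=2 (matching 'cd' starting at position 5)
LZ77 triple: (3, 2, 'c')


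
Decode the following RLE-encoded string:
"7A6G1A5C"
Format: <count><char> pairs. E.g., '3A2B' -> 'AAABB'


Expanding each <count><char> pair:
  7A -> 'AAAAAAA'
  6G -> 'GGGGGG'
  1A -> 'A'
  5C -> 'CCCCC'

Decoded = AAAAAAAGGGGGGACCCCC


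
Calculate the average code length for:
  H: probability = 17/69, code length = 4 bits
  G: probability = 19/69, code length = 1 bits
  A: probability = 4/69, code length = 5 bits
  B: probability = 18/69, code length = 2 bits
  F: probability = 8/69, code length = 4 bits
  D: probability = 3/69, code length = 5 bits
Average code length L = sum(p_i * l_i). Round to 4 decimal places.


Weighted contributions p_i * l_i:
  H: (17/69) * 4 = 68/69
  G: (19/69) * 1 = 19/69
  A: (4/69) * 5 = 20/69
  B: (18/69) * 2 = 36/69
  F: (8/69) * 4 = 32/69
  D: (3/69) * 5 = 15/69
Sum = (68 + 19 + 20 + 36 + 32 + 15)/69 = 190/69

L = 190/69 = 2.7536 bits/symbol


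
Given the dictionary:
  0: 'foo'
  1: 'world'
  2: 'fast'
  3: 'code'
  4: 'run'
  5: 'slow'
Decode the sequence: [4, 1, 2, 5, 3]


Look up each index in the dictionary:
  4 -> 'run'
  1 -> 'world'
  2 -> 'fast'
  5 -> 'slow'
  3 -> 'code'

Decoded: "run world fast slow code"


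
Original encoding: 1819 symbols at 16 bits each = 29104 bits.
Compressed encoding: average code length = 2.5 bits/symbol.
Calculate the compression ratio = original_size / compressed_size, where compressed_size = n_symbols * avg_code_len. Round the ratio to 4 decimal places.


original_size = n_symbols * orig_bits = 1819 * 16 = 29104 bits
compressed_size = n_symbols * avg_code_len = 1819 * 2.5 = 4547.5 bits
ratio = original_size / compressed_size = 29104 / 4547.5 = 6.4

Compression ratio = 6.4


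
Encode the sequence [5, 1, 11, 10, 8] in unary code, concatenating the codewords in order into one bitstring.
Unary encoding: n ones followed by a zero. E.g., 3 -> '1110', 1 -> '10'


Encode each number as n ones followed by a terminating 0:
  5 -> 111110 (6 bits)
  1 -> 10 (2 bits)
  11 -> 111111111110 (12 bits)
  10 -> 11111111110 (11 bits)
  8 -> 111111110 (9 bits)
Total length = 6 + 2 + 12 + 11 + 9 = 40 bits.

Unary([5, 1, 11, 10, 8]) = 1111101011111111111011111111110111111110 (40 bits)


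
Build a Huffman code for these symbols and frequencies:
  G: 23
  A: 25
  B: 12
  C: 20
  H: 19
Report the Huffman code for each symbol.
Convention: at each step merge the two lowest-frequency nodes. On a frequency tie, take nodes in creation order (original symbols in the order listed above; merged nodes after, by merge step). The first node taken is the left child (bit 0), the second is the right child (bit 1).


Huffman tree construction:
Step 1: Merge B(12) + H(19) = 31
Step 2: Merge C(20) + G(23) = 43
Step 3: Merge A(25) + (B+H)(31) = 56
Step 4: Merge (C+G)(43) + (A+(B+H))(56) = 99
Read each symbol's code off the tree from the root (left child = 0, right child = 1).

Codes:
  G: 01 (length 2)
  A: 10 (length 2)
  B: 110 (length 3)
  C: 00 (length 2)
  H: 111 (length 3)
Average code length: 229/99 = 2.3131 bits/symbol


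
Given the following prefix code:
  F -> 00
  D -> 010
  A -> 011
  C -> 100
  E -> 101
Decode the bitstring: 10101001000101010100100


Decoding step by step:
Bits 101 -> E
Bits 010 -> D
Bits 010 -> D
Bits 00 -> F
Bits 101 -> E
Bits 010 -> D
Bits 100 -> C
Bits 100 -> C


Decoded message: EDDFEDCC


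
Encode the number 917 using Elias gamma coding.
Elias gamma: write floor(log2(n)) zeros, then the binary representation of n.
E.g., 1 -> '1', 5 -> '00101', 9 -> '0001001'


num_bits = floor(log2(917)) + 1 = 10
leading_zeros = num_bits - 1 = 9
binary(917) = 1110010101

Elias gamma(917) = '000000000' + '1110010101' = 0000000001110010101 (19 bits)


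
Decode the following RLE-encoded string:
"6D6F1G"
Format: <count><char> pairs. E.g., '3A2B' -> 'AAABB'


Expanding each <count><char> pair:
  6D -> 'DDDDDD'
  6F -> 'FFFFFF'
  1G -> 'G'

Decoded = DDDDDDFFFFFFG


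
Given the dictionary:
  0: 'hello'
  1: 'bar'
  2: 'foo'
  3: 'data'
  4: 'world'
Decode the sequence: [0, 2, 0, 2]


Look up each index in the dictionary:
  0 -> 'hello'
  2 -> 'foo'
  0 -> 'hello'
  2 -> 'foo'

Decoded: "hello foo hello foo"


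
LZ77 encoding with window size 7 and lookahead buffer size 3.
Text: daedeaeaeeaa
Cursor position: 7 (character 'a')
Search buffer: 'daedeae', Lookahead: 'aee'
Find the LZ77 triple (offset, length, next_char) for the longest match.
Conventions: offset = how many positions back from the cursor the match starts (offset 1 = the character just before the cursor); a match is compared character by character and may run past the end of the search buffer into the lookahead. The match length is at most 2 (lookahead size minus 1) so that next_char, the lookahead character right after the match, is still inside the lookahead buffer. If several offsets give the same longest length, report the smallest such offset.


Try each offset into the search buffer:
  offset=1 (pos 6, char 'e'): match length 0
  offset=2 (pos 5, char 'a'): match length 2
  offset=3 (pos 4, char 'e'): match length 0
  offset=4 (pos 3, char 'd'): match length 0
  offset=5 (pos 2, char 'e'): match length 0
  offset=6 (pos 1, char 'a'): match length 2
  offset=7 (pos 0, char 'd'): match length 0
Longest match has length 2, found at offsets 2, 6; take the smallest, offset 2.
next_char = character at position 7 + 2 = 9 -> 'e'

Best match: offset=2, length=2 (matching 'ae' starting at position 5)
LZ77 triple: (2, 2, 'e')


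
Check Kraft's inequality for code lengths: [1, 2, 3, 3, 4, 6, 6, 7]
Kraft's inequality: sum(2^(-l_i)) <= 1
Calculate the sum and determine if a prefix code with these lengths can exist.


Sum = 2^(-1) + 2^(-2) + 2^(-3) + 2^(-3) + 2^(-4) + 2^(-6) + 2^(-6) + 2^(-7)
    = 0.5 + 0.25 + 0.125 + 0.125 + 0.0625 + 0.015625 + 0.015625 + 0.0078125
    = 141/128 = 1.1015625
Since 1.1015625 > 1, Kraft's inequality is NOT satisfied.
A prefix code with these lengths CANNOT exist.

Kraft sum = 1.1015625. Not satisfied.


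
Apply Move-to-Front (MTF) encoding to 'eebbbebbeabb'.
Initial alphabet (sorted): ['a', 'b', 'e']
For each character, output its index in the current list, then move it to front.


MTF encoding:
'e': index 2 in ['a', 'b', 'e'] -> ['e', 'a', 'b']
'e': index 0 in ['e', 'a', 'b'] -> ['e', 'a', 'b']
'b': index 2 in ['e', 'a', 'b'] -> ['b', 'e', 'a']
'b': index 0 in ['b', 'e', 'a'] -> ['b', 'e', 'a']
'b': index 0 in ['b', 'e', 'a'] -> ['b', 'e', 'a']
'e': index 1 in ['b', 'e', 'a'] -> ['e', 'b', 'a']
'b': index 1 in ['e', 'b', 'a'] -> ['b', 'e', 'a']
'b': index 0 in ['b', 'e', 'a'] -> ['b', 'e', 'a']
'e': index 1 in ['b', 'e', 'a'] -> ['e', 'b', 'a']
'a': index 2 in ['e', 'b', 'a'] -> ['a', 'e', 'b']
'b': index 2 in ['a', 'e', 'b'] -> ['b', 'a', 'e']
'b': index 0 in ['b', 'a', 'e'] -> ['b', 'a', 'e']


Output: [2, 0, 2, 0, 0, 1, 1, 0, 1, 2, 2, 0]


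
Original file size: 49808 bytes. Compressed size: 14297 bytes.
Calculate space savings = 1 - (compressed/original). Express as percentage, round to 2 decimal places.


ratio = compressed/original = 14297/49808 = 0.287042
savings = 1 - ratio = 1 - 0.287042 = 0.712958
as a percentage: 0.712958 * 100 = 71.3%

Space savings = 1 - 14297/49808 = 71.3%


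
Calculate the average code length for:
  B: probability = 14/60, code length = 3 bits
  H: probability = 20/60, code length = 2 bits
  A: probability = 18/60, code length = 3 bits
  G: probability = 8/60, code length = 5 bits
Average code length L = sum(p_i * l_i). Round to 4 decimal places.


Weighted contributions p_i * l_i:
  B: (14/60) * 3 = 42/60
  H: (20/60) * 2 = 40/60
  A: (18/60) * 3 = 54/60
  G: (8/60) * 5 = 40/60
Sum = (42 + 40 + 54 + 40)/60 = 176/60

L = 176/60 = 2.9333 bits/symbol


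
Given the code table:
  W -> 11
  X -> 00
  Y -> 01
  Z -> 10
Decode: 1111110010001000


Decoding:
11 -> W
11 -> W
11 -> W
00 -> X
10 -> Z
00 -> X
10 -> Z
00 -> X


Result: WWWXZXZX


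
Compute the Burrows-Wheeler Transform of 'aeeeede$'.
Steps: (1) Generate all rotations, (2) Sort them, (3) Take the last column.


Rotations (sorted):
  0: $aeeeede -> last char: e
  1: aeeeede$ -> last char: $
  2: de$aeeee -> last char: e
  3: e$aeeeed -> last char: d
  4: ede$aeee -> last char: e
  5: eede$aee -> last char: e
  6: eeede$ae -> last char: e
  7: eeeede$a -> last char: a


BWT = e$edeeea


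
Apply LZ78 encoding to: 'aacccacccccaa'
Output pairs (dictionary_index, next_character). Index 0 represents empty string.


LZ78 encoding steps:
Dictionary: {0: ''}
Step 1: w='' (idx 0), next='a' -> output (0, 'a'), add 'a' as idx 1
Step 2: w='a' (idx 1), next='c' -> output (1, 'c'), add 'ac' as idx 2
Step 3: w='' (idx 0), next='c' -> output (0, 'c'), add 'c' as idx 3
Step 4: w='c' (idx 3), next='a' -> output (3, 'a'), add 'ca' as idx 4
Step 5: w='c' (idx 3), next='c' -> output (3, 'c'), add 'cc' as idx 5
Step 6: w='cc' (idx 5), next='c' -> output (5, 'c'), add 'ccc' as idx 6
Step 7: w='a' (idx 1), next='a' -> output (1, 'a'), add 'aa' as idx 7


Encoded: [(0, 'a'), (1, 'c'), (0, 'c'), (3, 'a'), (3, 'c'), (5, 'c'), (1, 'a')]


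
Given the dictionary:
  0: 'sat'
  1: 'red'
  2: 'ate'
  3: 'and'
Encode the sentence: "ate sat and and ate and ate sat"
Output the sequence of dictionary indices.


Look up each word in the dictionary:
  'ate' -> 2
  'sat' -> 0
  'and' -> 3
  'and' -> 3
  'ate' -> 2
  'and' -> 3
  'ate' -> 2
  'sat' -> 0

Encoded: [2, 0, 3, 3, 2, 3, 2, 0]


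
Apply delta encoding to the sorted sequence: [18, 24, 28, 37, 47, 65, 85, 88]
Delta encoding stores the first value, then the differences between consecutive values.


First value: 18
Deltas:
  24 - 18 = 6
  28 - 24 = 4
  37 - 28 = 9
  47 - 37 = 10
  65 - 47 = 18
  85 - 65 = 20
  88 - 85 = 3


Delta encoded: [18, 6, 4, 9, 10, 18, 20, 3]


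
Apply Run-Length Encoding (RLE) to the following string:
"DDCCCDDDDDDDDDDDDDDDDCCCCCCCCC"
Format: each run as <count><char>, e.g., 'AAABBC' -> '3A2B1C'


Scanning runs left to right:
  i=0: run of 'D' x 2 -> '2D'
  i=2: run of 'C' x 3 -> '3C'
  i=5: run of 'D' x 16 -> '16D'
  i=21: run of 'C' x 9 -> '9C'

RLE = 2D3C16D9C


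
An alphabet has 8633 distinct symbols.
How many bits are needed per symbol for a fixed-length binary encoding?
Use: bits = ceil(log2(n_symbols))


log2(8633) = 13.0756
Bracket: 2^13 = 8192 < 8633 <= 2^14 = 16384
So ceil(log2(8633)) = 14

bits = ceil(log2(8633)) = ceil(13.0756) = 14 bits


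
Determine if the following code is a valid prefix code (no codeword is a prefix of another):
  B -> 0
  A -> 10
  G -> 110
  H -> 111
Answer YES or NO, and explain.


Checking each pair (does one codeword prefix another?):
  B='0' vs A='10': no prefix
  B='0' vs G='110': no prefix
  B='0' vs H='111': no prefix
  A='10' vs B='0': no prefix
  A='10' vs G='110': no prefix
  A='10' vs H='111': no prefix
  G='110' vs B='0': no prefix
  G='110' vs A='10': no prefix
  G='110' vs H='111': no prefix
  H='111' vs B='0': no prefix
  H='111' vs A='10': no prefix
  H='111' vs G='110': no prefix
No violation found over all pairs.

YES -- this is a valid prefix code. No codeword is a prefix of any other codeword.


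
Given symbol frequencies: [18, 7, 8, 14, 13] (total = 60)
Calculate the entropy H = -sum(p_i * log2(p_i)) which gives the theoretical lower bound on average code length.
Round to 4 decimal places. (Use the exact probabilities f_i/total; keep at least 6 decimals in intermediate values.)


Per-symbol terms -p_i * log2(p_i) with p_i = f_i/60:
  p = 18/60 = 0.300000: log2(p) = -1.736966, -p*log2(p) = 0.521090
  p = 7/60 = 0.116667: log2(p) = -3.099536, -p*log2(p) = 0.361612
  p = 8/60 = 0.133333: log2(p) = -2.906891, -p*log2(p) = 0.387585
  p = 14/60 = 0.233333: log2(p) = -2.099536, -p*log2(p) = 0.489892
  p = 13/60 = 0.216667: log2(p) = -2.206451, -p*log2(p) = 0.478064
H = 0.521090 + 0.361612 + 0.387585 + 0.489892 + 0.478064 = 2.238243

H = 2.2382 bits/symbol


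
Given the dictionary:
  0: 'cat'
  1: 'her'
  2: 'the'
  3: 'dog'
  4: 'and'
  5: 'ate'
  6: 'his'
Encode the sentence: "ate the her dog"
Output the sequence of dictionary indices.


Look up each word in the dictionary:
  'ate' -> 5
  'the' -> 2
  'her' -> 1
  'dog' -> 3

Encoded: [5, 2, 1, 3]


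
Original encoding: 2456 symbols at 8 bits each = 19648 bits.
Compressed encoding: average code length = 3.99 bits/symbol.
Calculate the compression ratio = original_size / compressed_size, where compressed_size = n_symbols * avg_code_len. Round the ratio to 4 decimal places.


original_size = n_symbols * orig_bits = 2456 * 8 = 19648 bits
compressed_size = n_symbols * avg_code_len = 2456 * 3.99 = 9799.44 bits
ratio = original_size / compressed_size = 19648 / 9799.44 = 2.005

Compression ratio = 2.005


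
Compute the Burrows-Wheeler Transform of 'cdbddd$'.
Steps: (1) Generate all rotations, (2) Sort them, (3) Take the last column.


Rotations (sorted):
  0: $cdbddd -> last char: d
  1: bddd$cd -> last char: d
  2: cdbddd$ -> last char: $
  3: d$cdbdd -> last char: d
  4: dbddd$c -> last char: c
  5: dd$cdbd -> last char: d
  6: ddd$cdb -> last char: b


BWT = dd$dcdb


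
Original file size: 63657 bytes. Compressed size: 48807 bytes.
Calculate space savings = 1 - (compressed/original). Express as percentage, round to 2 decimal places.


ratio = compressed/original = 48807/63657 = 0.766719
savings = 1 - ratio = 1 - 0.766719 = 0.233281
as a percentage: 0.233281 * 100 = 23.33%

Space savings = 1 - 48807/63657 = 23.33%


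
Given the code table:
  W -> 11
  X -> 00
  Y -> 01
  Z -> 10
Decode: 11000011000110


Decoding:
11 -> W
00 -> X
00 -> X
11 -> W
00 -> X
01 -> Y
10 -> Z


Result: WXXWXYZ


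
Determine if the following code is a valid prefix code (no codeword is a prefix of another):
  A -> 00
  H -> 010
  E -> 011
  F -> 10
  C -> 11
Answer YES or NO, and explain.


Checking each pair (does one codeword prefix another?):
  A='00' vs H='010': no prefix
  A='00' vs E='011': no prefix
  A='00' vs F='10': no prefix
  A='00' vs C='11': no prefix
  H='010' vs A='00': no prefix
  H='010' vs E='011': no prefix
  H='010' vs F='10': no prefix
  H='010' vs C='11': no prefix
  E='011' vs A='00': no prefix
  E='011' vs H='010': no prefix
  E='011' vs F='10': no prefix
  E='011' vs C='11': no prefix
  F='10' vs A='00': no prefix
  F='10' vs H='010': no prefix
  F='10' vs E='011': no prefix
  F='10' vs C='11': no prefix
  C='11' vs A='00': no prefix
  C='11' vs H='010': no prefix
  C='11' vs E='011': no prefix
  C='11' vs F='10': no prefix
No violation found over all pairs.

YES -- this is a valid prefix code. No codeword is a prefix of any other codeword.


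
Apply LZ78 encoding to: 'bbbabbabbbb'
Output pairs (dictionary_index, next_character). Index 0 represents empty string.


LZ78 encoding steps:
Dictionary: {0: ''}
Step 1: w='' (idx 0), next='b' -> output (0, 'b'), add 'b' as idx 1
Step 2: w='b' (idx 1), next='b' -> output (1, 'b'), add 'bb' as idx 2
Step 3: w='' (idx 0), next='a' -> output (0, 'a'), add 'a' as idx 3
Step 4: w='bb' (idx 2), next='a' -> output (2, 'a'), add 'bba' as idx 4
Step 5: w='bb' (idx 2), next='b' -> output (2, 'b'), add 'bbb' as idx 5
Step 6: w='b' (idx 1), end of input -> output (1, '')


Encoded: [(0, 'b'), (1, 'b'), (0, 'a'), (2, 'a'), (2, 'b'), (1, '')]


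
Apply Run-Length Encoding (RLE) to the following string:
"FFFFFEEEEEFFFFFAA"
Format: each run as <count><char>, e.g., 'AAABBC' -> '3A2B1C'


Scanning runs left to right:
  i=0: run of 'F' x 5 -> '5F'
  i=5: run of 'E' x 5 -> '5E'
  i=10: run of 'F' x 5 -> '5F'
  i=15: run of 'A' x 2 -> '2A'

RLE = 5F5E5F2A


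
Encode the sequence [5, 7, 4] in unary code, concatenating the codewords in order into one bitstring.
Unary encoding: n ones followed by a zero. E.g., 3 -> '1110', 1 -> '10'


Encode each number as n ones followed by a terminating 0:
  5 -> 111110 (6 bits)
  7 -> 11111110 (8 bits)
  4 -> 11110 (5 bits)
Total length = 6 + 8 + 5 = 19 bits.

Unary([5, 7, 4]) = 1111101111111011110 (19 bits)


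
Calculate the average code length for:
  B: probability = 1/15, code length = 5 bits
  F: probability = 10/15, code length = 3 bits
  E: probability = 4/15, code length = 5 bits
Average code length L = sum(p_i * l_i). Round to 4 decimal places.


Weighted contributions p_i * l_i:
  B: (1/15) * 5 = 5/15
  F: (10/15) * 3 = 30/15
  E: (4/15) * 5 = 20/15
Sum = (5 + 30 + 20)/15 = 55/15

L = 55/15 = 3.6667 bits/symbol


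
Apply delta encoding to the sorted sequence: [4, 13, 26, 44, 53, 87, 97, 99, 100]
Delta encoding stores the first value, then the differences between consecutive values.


First value: 4
Deltas:
  13 - 4 = 9
  26 - 13 = 13
  44 - 26 = 18
  53 - 44 = 9
  87 - 53 = 34
  97 - 87 = 10
  99 - 97 = 2
  100 - 99 = 1


Delta encoded: [4, 9, 13, 18, 9, 34, 10, 2, 1]


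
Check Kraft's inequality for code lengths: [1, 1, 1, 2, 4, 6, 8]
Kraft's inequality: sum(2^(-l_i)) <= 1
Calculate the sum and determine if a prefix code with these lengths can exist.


Sum = 2^(-1) + 2^(-1) + 2^(-1) + 2^(-2) + 2^(-4) + 2^(-6) + 2^(-8)
    = 0.5 + 0.5 + 0.5 + 0.25 + 0.0625 + 0.015625 + 0.00390625
    = 469/256 = 1.83203125
Since 1.83203125 > 1, Kraft's inequality is NOT satisfied.
A prefix code with these lengths CANNOT exist.

Kraft sum = 1.83203125. Not satisfied.


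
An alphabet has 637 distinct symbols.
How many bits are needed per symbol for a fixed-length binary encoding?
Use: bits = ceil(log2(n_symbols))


log2(637) = 9.3151
Bracket: 2^9 = 512 < 637 <= 2^10 = 1024
So ceil(log2(637)) = 10

bits = ceil(log2(637)) = ceil(9.3151) = 10 bits


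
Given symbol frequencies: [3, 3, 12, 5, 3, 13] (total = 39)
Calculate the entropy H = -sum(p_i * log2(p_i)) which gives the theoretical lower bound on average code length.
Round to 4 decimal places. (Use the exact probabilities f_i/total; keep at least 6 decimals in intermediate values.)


Per-symbol terms -p_i * log2(p_i) with p_i = f_i/39:
  p = 3/39 = 0.076923: log2(p) = -3.700440, -p*log2(p) = 0.284649
  p = 3/39 = 0.076923: log2(p) = -3.700440, -p*log2(p) = 0.284649
  p = 12/39 = 0.307692: log2(p) = -1.700440, -p*log2(p) = 0.523212
  p = 5/39 = 0.128205: log2(p) = -2.963474, -p*log2(p) = 0.379933
  p = 3/39 = 0.076923: log2(p) = -3.700440, -p*log2(p) = 0.284649
  p = 13/39 = 0.333333: log2(p) = -1.584963, -p*log2(p) = 0.528321
H = 0.284649 + 0.284649 + 0.523212 + 0.379933 + 0.284649 + 0.528321 = 2.285413

H = 2.2854 bits/symbol


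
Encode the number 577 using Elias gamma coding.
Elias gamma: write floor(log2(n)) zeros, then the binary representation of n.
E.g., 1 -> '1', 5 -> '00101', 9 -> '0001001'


num_bits = floor(log2(577)) + 1 = 10
leading_zeros = num_bits - 1 = 9
binary(577) = 1001000001

Elias gamma(577) = '000000000' + '1001000001' = 0000000001001000001 (19 bits)


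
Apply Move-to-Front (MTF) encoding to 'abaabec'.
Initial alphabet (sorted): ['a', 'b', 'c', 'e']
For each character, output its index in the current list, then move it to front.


MTF encoding:
'a': index 0 in ['a', 'b', 'c', 'e'] -> ['a', 'b', 'c', 'e']
'b': index 1 in ['a', 'b', 'c', 'e'] -> ['b', 'a', 'c', 'e']
'a': index 1 in ['b', 'a', 'c', 'e'] -> ['a', 'b', 'c', 'e']
'a': index 0 in ['a', 'b', 'c', 'e'] -> ['a', 'b', 'c', 'e']
'b': index 1 in ['a', 'b', 'c', 'e'] -> ['b', 'a', 'c', 'e']
'e': index 3 in ['b', 'a', 'c', 'e'] -> ['e', 'b', 'a', 'c']
'c': index 3 in ['e', 'b', 'a', 'c'] -> ['c', 'e', 'b', 'a']


Output: [0, 1, 1, 0, 1, 3, 3]


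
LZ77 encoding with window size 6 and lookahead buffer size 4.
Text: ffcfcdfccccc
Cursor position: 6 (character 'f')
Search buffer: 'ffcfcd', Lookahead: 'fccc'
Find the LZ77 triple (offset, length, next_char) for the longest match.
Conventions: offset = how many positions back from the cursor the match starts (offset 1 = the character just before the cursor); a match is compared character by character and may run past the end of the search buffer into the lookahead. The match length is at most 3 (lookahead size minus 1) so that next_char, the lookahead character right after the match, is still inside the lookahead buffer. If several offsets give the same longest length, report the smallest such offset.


Try each offset into the search buffer:
  offset=1 (pos 5, char 'd'): match length 0
  offset=2 (pos 4, char 'c'): match length 0
  offset=3 (pos 3, char 'f'): match length 2
  offset=4 (pos 2, char 'c'): match length 0
  offset=5 (pos 1, char 'f'): match length 2
  offset=6 (pos 0, char 'f'): match length 1
Longest match has length 2, found at offsets 3, 5; take the smallest, offset 3.
next_char = character at position 6 + 2 = 8 -> 'c'

Best match: offset=3, length=2 (matching 'fc' starting at position 3)
LZ77 triple: (3, 2, 'c')


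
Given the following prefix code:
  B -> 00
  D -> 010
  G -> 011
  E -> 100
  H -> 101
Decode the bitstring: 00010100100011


Decoding step by step:
Bits 00 -> B
Bits 010 -> D
Bits 100 -> E
Bits 100 -> E
Bits 011 -> G


Decoded message: BDEEG


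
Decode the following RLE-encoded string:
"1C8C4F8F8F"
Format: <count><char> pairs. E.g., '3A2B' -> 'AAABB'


Expanding each <count><char> pair:
  1C -> 'C'
  8C -> 'CCCCCCCC'
  4F -> 'FFFF'
  8F -> 'FFFFFFFF'
  8F -> 'FFFFFFFF'

Decoded = CCCCCCCCCFFFFFFFFFFFFFFFFFFFF


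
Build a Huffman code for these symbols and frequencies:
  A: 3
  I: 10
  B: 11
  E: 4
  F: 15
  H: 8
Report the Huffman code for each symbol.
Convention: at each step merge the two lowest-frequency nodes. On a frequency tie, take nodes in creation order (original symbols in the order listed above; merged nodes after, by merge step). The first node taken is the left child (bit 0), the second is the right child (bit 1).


Huffman tree construction:
Step 1: Merge A(3) + E(4) = 7
Step 2: Merge (A+E)(7) + H(8) = 15
Step 3: Merge I(10) + B(11) = 21
Step 4: Merge F(15) + ((A+E)+H)(15) = 30
Step 5: Merge (I+B)(21) + (F+((A+E)+H))(30) = 51
Read each symbol's code off the tree from the root (left child = 0, right child = 1).

Codes:
  A: 1100 (length 4)
  I: 00 (length 2)
  B: 01 (length 2)
  E: 1101 (length 4)
  F: 10 (length 2)
  H: 111 (length 3)
Average code length: 124/51 = 2.4314 bits/symbol


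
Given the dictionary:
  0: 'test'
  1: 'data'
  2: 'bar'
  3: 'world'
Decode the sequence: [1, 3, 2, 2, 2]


Look up each index in the dictionary:
  1 -> 'data'
  3 -> 'world'
  2 -> 'bar'
  2 -> 'bar'
  2 -> 'bar'

Decoded: "data world bar bar bar"


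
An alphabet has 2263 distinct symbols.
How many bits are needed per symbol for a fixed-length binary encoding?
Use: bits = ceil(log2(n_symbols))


log2(2263) = 11.144
Bracket: 2^11 = 2048 < 2263 <= 2^12 = 4096
So ceil(log2(2263)) = 12

bits = ceil(log2(2263)) = ceil(11.144) = 12 bits


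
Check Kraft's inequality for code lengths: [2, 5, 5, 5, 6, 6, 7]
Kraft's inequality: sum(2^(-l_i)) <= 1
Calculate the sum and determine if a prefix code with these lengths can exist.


Sum = 2^(-2) + 2^(-5) + 2^(-5) + 2^(-5) + 2^(-6) + 2^(-6) + 2^(-7)
    = 0.25 + 0.03125 + 0.03125 + 0.03125 + 0.015625 + 0.015625 + 0.0078125
    = 49/128 = 0.3828125
Since 0.3828125 <= 1, Kraft's inequality IS satisfied.
A prefix code with these lengths CAN exist.

Kraft sum = 0.3828125. Satisfied.


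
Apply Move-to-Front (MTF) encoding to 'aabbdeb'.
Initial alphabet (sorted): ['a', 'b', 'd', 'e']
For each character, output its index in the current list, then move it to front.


MTF encoding:
'a': index 0 in ['a', 'b', 'd', 'e'] -> ['a', 'b', 'd', 'e']
'a': index 0 in ['a', 'b', 'd', 'e'] -> ['a', 'b', 'd', 'e']
'b': index 1 in ['a', 'b', 'd', 'e'] -> ['b', 'a', 'd', 'e']
'b': index 0 in ['b', 'a', 'd', 'e'] -> ['b', 'a', 'd', 'e']
'd': index 2 in ['b', 'a', 'd', 'e'] -> ['d', 'b', 'a', 'e']
'e': index 3 in ['d', 'b', 'a', 'e'] -> ['e', 'd', 'b', 'a']
'b': index 2 in ['e', 'd', 'b', 'a'] -> ['b', 'e', 'd', 'a']


Output: [0, 0, 1, 0, 2, 3, 2]


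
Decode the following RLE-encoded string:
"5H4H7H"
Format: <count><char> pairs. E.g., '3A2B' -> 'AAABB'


Expanding each <count><char> pair:
  5H -> 'HHHHH'
  4H -> 'HHHH'
  7H -> 'HHHHHHH'

Decoded = HHHHHHHHHHHHHHHH


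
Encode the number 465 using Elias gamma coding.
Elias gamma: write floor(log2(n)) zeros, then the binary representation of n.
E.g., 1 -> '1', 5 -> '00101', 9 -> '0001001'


num_bits = floor(log2(465)) + 1 = 9
leading_zeros = num_bits - 1 = 8
binary(465) = 111010001

Elias gamma(465) = '00000000' + '111010001' = 00000000111010001 (17 bits)


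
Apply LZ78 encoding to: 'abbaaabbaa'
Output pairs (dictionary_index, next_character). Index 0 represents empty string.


LZ78 encoding steps:
Dictionary: {0: ''}
Step 1: w='' (idx 0), next='a' -> output (0, 'a'), add 'a' as idx 1
Step 2: w='' (idx 0), next='b' -> output (0, 'b'), add 'b' as idx 2
Step 3: w='b' (idx 2), next='a' -> output (2, 'a'), add 'ba' as idx 3
Step 4: w='a' (idx 1), next='a' -> output (1, 'a'), add 'aa' as idx 4
Step 5: w='b' (idx 2), next='b' -> output (2, 'b'), add 'bb' as idx 5
Step 6: w='aa' (idx 4), end of input -> output (4, '')


Encoded: [(0, 'a'), (0, 'b'), (2, 'a'), (1, 'a'), (2, 'b'), (4, '')]


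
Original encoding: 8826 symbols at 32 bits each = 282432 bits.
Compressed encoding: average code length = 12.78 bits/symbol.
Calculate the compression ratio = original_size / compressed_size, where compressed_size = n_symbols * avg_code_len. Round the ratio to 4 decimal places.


original_size = n_symbols * orig_bits = 8826 * 32 = 282432 bits
compressed_size = n_symbols * avg_code_len = 8826 * 12.78 = 112796.28 bits
ratio = original_size / compressed_size = 282432 / 112796.28 = 2.5039

Compression ratio = 2.5039


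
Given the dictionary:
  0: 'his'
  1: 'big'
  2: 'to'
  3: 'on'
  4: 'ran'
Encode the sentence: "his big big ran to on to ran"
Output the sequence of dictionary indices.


Look up each word in the dictionary:
  'his' -> 0
  'big' -> 1
  'big' -> 1
  'ran' -> 4
  'to' -> 2
  'on' -> 3
  'to' -> 2
  'ran' -> 4

Encoded: [0, 1, 1, 4, 2, 3, 2, 4]


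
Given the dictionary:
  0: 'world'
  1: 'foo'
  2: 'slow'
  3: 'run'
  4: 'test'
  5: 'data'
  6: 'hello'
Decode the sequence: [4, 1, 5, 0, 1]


Look up each index in the dictionary:
  4 -> 'test'
  1 -> 'foo'
  5 -> 'data'
  0 -> 'world'
  1 -> 'foo'

Decoded: "test foo data world foo"


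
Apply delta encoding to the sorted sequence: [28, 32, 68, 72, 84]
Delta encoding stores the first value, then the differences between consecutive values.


First value: 28
Deltas:
  32 - 28 = 4
  68 - 32 = 36
  72 - 68 = 4
  84 - 72 = 12


Delta encoded: [28, 4, 36, 4, 12]


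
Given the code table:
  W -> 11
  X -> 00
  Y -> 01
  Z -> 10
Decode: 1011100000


Decoding:
10 -> Z
11 -> W
10 -> Z
00 -> X
00 -> X


Result: ZWZXX


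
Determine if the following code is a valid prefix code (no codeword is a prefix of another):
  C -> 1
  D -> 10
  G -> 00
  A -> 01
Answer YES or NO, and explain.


Checking each pair (does one codeword prefix another?):
  C='1' vs D='10': prefix -- VIOLATION

NO -- this is NOT a valid prefix code. C (1) is a prefix of D (10).


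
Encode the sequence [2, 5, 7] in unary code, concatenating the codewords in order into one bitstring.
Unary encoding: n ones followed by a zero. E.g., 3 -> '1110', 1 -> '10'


Encode each number as n ones followed by a terminating 0:
  2 -> 110 (3 bits)
  5 -> 111110 (6 bits)
  7 -> 11111110 (8 bits)
Total length = 3 + 6 + 8 = 17 bits.

Unary([2, 5, 7]) = 11011111011111110 (17 bits)


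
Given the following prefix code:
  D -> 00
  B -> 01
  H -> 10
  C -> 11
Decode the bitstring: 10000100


Decoding step by step:
Bits 10 -> H
Bits 00 -> D
Bits 01 -> B
Bits 00 -> D


Decoded message: HDBD


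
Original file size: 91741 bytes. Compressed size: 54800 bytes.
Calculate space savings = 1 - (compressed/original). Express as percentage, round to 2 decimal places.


ratio = compressed/original = 54800/91741 = 0.597334
savings = 1 - ratio = 1 - 0.597334 = 0.402666
as a percentage: 0.402666 * 100 = 40.27%

Space savings = 1 - 54800/91741 = 40.27%


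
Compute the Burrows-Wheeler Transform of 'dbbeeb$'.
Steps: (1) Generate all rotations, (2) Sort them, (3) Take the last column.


Rotations (sorted):
  0: $dbbeeb -> last char: b
  1: b$dbbee -> last char: e
  2: bbeeb$d -> last char: d
  3: beeb$db -> last char: b
  4: dbbeeb$ -> last char: $
  5: eb$dbbe -> last char: e
  6: eeb$dbb -> last char: b


BWT = bedb$eb


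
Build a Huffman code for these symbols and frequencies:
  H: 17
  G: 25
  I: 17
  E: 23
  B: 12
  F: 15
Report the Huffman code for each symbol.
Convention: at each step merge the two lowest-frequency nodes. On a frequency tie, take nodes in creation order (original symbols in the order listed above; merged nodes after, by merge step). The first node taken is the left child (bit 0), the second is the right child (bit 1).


Huffman tree construction:
Step 1: Merge B(12) + F(15) = 27
Step 2: Merge H(17) + I(17) = 34
Step 3: Merge E(23) + G(25) = 48
Step 4: Merge (B+F)(27) + (H+I)(34) = 61
Step 5: Merge (E+G)(48) + ((B+F)+(H+I))(61) = 109
Read each symbol's code off the tree from the root (left child = 0, right child = 1).

Codes:
  H: 110 (length 3)
  G: 01 (length 2)
  I: 111 (length 3)
  E: 00 (length 2)
  B: 100 (length 3)
  F: 101 (length 3)
Average code length: 279/109 = 2.5596 bits/symbol


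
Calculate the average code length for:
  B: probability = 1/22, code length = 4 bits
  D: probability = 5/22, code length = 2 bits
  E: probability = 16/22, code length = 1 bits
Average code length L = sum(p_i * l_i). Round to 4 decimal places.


Weighted contributions p_i * l_i:
  B: (1/22) * 4 = 4/22
  D: (5/22) * 2 = 10/22
  E: (16/22) * 1 = 16/22
Sum = (4 + 10 + 16)/22 = 30/22

L = 30/22 = 1.3636 bits/symbol


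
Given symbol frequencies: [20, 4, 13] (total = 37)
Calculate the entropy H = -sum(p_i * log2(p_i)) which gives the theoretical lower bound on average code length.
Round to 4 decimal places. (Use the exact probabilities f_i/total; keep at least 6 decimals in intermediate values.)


Per-symbol terms -p_i * log2(p_i) with p_i = f_i/37:
  p = 20/37 = 0.540541: log2(p) = -0.887525, -p*log2(p) = 0.479743
  p = 4/37 = 0.108108: log2(p) = -3.209453, -p*log2(p) = 0.346968
  p = 13/37 = 0.351351: log2(p) = -1.509014, -p*log2(p) = 0.530194
H = 0.479743 + 0.346968 + 0.530194 = 1.356905

H = 1.3569 bits/symbol


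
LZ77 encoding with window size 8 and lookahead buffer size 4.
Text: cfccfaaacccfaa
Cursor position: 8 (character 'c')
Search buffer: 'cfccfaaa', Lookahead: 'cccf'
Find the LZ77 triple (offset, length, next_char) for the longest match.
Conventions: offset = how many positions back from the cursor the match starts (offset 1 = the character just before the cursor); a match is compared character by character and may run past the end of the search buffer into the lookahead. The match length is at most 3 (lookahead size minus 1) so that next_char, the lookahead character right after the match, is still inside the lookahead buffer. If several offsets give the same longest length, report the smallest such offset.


Try each offset into the search buffer:
  offset=1 (pos 7, char 'a'): match length 0
  offset=2 (pos 6, char 'a'): match length 0
  offset=3 (pos 5, char 'a'): match length 0
  offset=4 (pos 4, char 'f'): match length 0
  offset=5 (pos 3, char 'c'): match length 1
  offset=6 (pos 2, char 'c'): match length 2
  offset=7 (pos 1, char 'f'): match length 0
  offset=8 (pos 0, char 'c'): match length 1
Longest match has length 2 at offset 6.
next_char = character at position 8 + 2 = 10 -> 'c'

Best match: offset=6, length=2 (matching 'cc' starting at position 2)
LZ77 triple: (6, 2, 'c')


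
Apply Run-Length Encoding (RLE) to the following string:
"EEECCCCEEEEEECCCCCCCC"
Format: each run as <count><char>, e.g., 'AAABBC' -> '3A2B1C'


Scanning runs left to right:
  i=0: run of 'E' x 3 -> '3E'
  i=3: run of 'C' x 4 -> '4C'
  i=7: run of 'E' x 6 -> '6E'
  i=13: run of 'C' x 8 -> '8C'

RLE = 3E4C6E8C


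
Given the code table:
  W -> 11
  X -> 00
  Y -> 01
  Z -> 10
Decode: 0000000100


Decoding:
00 -> X
00 -> X
00 -> X
01 -> Y
00 -> X


Result: XXXYX


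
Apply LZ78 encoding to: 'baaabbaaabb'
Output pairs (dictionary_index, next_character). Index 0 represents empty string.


LZ78 encoding steps:
Dictionary: {0: ''}
Step 1: w='' (idx 0), next='b' -> output (0, 'b'), add 'b' as idx 1
Step 2: w='' (idx 0), next='a' -> output (0, 'a'), add 'a' as idx 2
Step 3: w='a' (idx 2), next='a' -> output (2, 'a'), add 'aa' as idx 3
Step 4: w='b' (idx 1), next='b' -> output (1, 'b'), add 'bb' as idx 4
Step 5: w='aa' (idx 3), next='a' -> output (3, 'a'), add 'aaa' as idx 5
Step 6: w='bb' (idx 4), end of input -> output (4, '')


Encoded: [(0, 'b'), (0, 'a'), (2, 'a'), (1, 'b'), (3, 'a'), (4, '')]
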